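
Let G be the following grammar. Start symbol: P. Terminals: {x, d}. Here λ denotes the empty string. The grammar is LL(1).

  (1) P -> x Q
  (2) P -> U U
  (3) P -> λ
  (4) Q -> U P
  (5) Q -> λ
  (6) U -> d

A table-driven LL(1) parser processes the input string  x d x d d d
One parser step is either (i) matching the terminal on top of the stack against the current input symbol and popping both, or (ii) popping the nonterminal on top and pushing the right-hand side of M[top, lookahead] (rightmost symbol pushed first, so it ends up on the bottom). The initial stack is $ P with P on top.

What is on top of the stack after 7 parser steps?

     Stack  Input          Action
  1  $ P    x d x d d d $  expand P -> x Q
  2  $ Q x  x d x d d d $  match x
  3  $ Q    d x d d d $    expand Q -> U P
  4  $ P U  d x d d d $    expand U -> d
  5  $ P d  d x d d d $    match d
  6  $ P    x d d d $      expand P -> x Q
  7  $ Q x  x d d d $      match x
Stack after step 7: $ Q (top = Q).

Q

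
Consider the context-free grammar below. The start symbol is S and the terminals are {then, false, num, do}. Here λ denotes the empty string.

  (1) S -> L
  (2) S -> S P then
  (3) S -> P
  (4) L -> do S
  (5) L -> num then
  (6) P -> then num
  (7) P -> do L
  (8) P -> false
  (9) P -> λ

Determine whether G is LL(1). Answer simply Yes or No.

FIRST(S) = {λ, do, false, num, then}
FIRST(L) = {do, num}
FIRST(P) = {λ, do, false, then}
FOLLOW(S) = {$, do, false, then}
FOLLOW(L) = {$, do, false, then}
FOLLOW(P) = {$, do, false, then}
Cell M[P, do] receives both P -> do L and P -> λ — the grammar is not LL(1).

No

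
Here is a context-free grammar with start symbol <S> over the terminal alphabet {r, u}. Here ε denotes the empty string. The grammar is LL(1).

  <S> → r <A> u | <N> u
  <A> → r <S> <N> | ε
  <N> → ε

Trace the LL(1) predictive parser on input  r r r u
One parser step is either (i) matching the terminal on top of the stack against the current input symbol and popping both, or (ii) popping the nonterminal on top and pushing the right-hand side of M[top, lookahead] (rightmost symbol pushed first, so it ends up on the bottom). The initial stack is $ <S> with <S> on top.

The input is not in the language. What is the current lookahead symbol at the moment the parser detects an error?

$

step 1: stack=$ <S>  input=r r r u $  — expand <S> → r <A> u
step 2: stack=$ u <A> r  input=r r r u $  — match r
step 3: stack=$ u <A>  input=r r u $  — expand <A> → r <S> <N>
step 4: stack=$ u <N> <S> r  input=r r u $  — match r
step 5: stack=$ u <N> <S>  input=r u $  — expand <S> → r <A> u
step 6: stack=$ u <N> u <A> r  input=r u $  — match r
step 7: stack=$ u <N> u <A>  input=u $  — expand <A> → ε
step 8: stack=$ u <N> u  input=u $  — match u
step 9: stack=$ u <N>  input=$  — error: M[<N>, $] is empty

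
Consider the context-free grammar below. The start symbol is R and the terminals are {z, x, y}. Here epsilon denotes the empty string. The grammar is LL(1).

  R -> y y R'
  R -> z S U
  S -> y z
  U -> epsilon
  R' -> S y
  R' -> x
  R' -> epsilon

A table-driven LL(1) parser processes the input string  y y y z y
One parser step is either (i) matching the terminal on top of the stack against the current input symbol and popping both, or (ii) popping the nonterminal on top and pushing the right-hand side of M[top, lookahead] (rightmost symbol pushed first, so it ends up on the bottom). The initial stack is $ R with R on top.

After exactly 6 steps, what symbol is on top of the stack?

z

     Stack     Input        Action
  1  $ R       y y y z y $  expand R -> y y R'
  2  $ R' y y  y y y z y $  match y
  3  $ R' y    y y z y $    match y
  4  $ R'      y z y $      expand R' -> S y
  5  $ y S     y z y $      expand S -> y z
  6  $ y z y   y z y $      match y
Stack after step 6: $ y z (top = z).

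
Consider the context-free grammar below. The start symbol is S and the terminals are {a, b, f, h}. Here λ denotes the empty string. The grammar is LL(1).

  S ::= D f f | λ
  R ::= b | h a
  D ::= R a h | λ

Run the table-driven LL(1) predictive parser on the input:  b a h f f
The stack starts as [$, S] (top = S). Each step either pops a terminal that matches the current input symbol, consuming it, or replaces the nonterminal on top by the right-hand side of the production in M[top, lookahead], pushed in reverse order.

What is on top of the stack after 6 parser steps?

f

     Stack        Input        Action
  1  $ S          b a h f f $  expand S ::= D f f
  2  $ f f D      b a h f f $  expand D ::= R a h
  3  $ f f h a R  b a h f f $  expand R ::= b
  4  $ f f h a b  b a h f f $  match b
  5  $ f f h a    a h f f $    match a
  6  $ f f h      h f f $      match h
Stack after step 6: $ f f (top = f).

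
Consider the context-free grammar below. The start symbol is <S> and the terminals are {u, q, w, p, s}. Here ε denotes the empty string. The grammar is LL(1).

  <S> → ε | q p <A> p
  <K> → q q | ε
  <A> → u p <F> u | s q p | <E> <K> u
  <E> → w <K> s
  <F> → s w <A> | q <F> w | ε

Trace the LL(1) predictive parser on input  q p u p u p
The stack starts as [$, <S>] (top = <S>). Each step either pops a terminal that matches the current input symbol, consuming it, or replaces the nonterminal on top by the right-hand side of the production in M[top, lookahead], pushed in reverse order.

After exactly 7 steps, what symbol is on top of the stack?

step 1: stack=$ <S>  input=q p u p u p $  — expand <S> → q p <A> p
step 2: stack=$ p <A> p q  input=q p u p u p $  — match q
step 3: stack=$ p <A> p  input=p u p u p $  — match p
step 4: stack=$ p <A>  input=u p u p $  — expand <A> → u p <F> u
step 5: stack=$ p u <F> p u  input=u p u p $  — match u
step 6: stack=$ p u <F> p  input=p u p $  — match p
step 7: stack=$ p u <F>  input=u p $  — expand <F> → ε
Stack after step 7: $ p u (top = u).

u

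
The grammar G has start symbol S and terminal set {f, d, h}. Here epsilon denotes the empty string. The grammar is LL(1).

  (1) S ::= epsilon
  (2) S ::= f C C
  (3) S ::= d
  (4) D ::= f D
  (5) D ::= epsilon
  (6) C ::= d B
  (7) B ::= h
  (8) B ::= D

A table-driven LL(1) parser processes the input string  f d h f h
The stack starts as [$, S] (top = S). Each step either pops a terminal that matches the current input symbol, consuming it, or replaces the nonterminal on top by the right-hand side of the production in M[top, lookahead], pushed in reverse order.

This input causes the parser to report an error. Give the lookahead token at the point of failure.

step 1: stack=$ S  input=f d h f h $  — expand S ::= f C C
step 2: stack=$ C C f  input=f d h f h $  — match f
step 3: stack=$ C C  input=d h f h $  — expand C ::= d B
step 4: stack=$ C B d  input=d h f h $  — match d
step 5: stack=$ C B  input=h f h $  — expand B ::= h
step 6: stack=$ C h  input=h f h $  — match h
step 7: stack=$ C  input=f h $  — error: M[C, f] is empty

f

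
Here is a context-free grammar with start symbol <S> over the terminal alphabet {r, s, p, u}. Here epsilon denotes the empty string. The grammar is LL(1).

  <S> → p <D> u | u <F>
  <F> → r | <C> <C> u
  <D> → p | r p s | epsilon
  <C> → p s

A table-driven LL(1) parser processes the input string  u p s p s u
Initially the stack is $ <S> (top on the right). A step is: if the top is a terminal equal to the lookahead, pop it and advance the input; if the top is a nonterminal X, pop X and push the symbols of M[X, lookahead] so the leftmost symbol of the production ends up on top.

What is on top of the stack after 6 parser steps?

<C>

step 1: stack=$ <S>  input=u p s p s u $  — expand <S> → u <F>
step 2: stack=$ <F> u  input=u p s p s u $  — match u
step 3: stack=$ <F>  input=p s p s u $  — expand <F> → <C> <C> u
step 4: stack=$ u <C> <C>  input=p s p s u $  — expand <C> → p s
step 5: stack=$ u <C> s p  input=p s p s u $  — match p
step 6: stack=$ u <C> s  input=s p s u $  — match s
Stack after step 6: $ u <C> (top = <C>).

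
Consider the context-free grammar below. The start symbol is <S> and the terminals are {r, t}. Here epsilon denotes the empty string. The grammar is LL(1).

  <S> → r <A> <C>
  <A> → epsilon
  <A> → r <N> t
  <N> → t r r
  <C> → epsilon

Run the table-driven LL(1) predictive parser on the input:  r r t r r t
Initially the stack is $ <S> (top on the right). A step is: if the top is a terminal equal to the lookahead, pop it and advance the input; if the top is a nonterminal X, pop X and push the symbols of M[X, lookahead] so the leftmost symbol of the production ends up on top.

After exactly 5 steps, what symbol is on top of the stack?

     Stack          Input          Action
  1  $ <S>          r r t r r t $  expand <S> → r <A> <C>
  2  $ <C> <A> r    r r t r r t $  match r
  3  $ <C> <A>      r t r r t $    expand <A> → r <N> t
  4  $ <C> t <N> r  r t r r t $    match r
  5  $ <C> t <N>    t r r t $      expand <N> → t r r
Stack after step 5: $ <C> t r r t (top = t).

t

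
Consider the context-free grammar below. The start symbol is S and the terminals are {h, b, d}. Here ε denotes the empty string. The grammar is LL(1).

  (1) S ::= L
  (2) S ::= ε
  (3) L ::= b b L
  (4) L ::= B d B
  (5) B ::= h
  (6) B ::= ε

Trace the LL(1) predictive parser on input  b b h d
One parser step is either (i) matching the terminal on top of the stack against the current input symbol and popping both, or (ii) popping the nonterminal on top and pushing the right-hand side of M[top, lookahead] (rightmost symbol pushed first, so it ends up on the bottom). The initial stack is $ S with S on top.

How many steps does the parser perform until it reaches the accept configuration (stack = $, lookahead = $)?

9

step 1: stack=$ S  input=b b h d $  — expand S ::= L
step 2: stack=$ L  input=b b h d $  — expand L ::= b b L
step 3: stack=$ L b b  input=b b h d $  — match b
step 4: stack=$ L b  input=b h d $  — match b
step 5: stack=$ L  input=h d $  — expand L ::= B d B
step 6: stack=$ B d B  input=h d $  — expand B ::= h
step 7: stack=$ B d h  input=h d $  — match h
step 8: stack=$ B d  input=d $  — match d
step 9: stack=$ B  input=$  — expand B ::= ε
Accept reached after 9 steps.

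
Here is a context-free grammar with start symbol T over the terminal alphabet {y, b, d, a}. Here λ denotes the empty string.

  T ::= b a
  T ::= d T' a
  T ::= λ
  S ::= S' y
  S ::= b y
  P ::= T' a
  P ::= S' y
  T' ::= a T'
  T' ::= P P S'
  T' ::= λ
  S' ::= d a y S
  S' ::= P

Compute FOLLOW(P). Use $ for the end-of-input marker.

FIRST(T) = {λ, b, d}
FIRST(S) = {a, b, d}  (via S' y)
FIRST(P) = {a, d}  (via T' a, S' y)
FIRST(T') = {λ, a, d}  (via P P S')
FIRST(S') = {a, d}  (via P)
FOLLOW(T) includes $ since T is the start symbol.
FOLLOW(T): T appears on no right-hand side. Thus FOLLOW(T) = {$}.
FOLLOW(T'): in T::=d T' a, T' is followed by a with FIRST {a}; in P::=T' a, T' is followed by a with FIRST {a}; in T'::=a T', the suffix after T' is empty (adds nothing new). Thus FOLLOW(T') = {a}.
FOLLOW(S'): in S::=S' y, S' is followed by y with FIRST {y}; in P::=S' y, S' is followed by y with FIRST {y}; in T'::=P P S', the suffix after S' is empty, so FOLLOW(S') ⊇ FOLLOW(T') = {a}. Thus FOLLOW(S') = {a, y}.
FOLLOW(S): in S'::=d a y S, the suffix after S is empty, so FOLLOW(S) ⊇ FOLLOW(S') = {a, y}. Thus FOLLOW(S) = {a, y}.
FOLLOW(P): in T'::=P P S' (occurrence 1), P is followed by P S' with FIRST {a, d}; in T'::=P P S' (occurrence 2), P is followed by S' with FIRST {a, d}; in S'::=P, the suffix after P is empty, so FOLLOW(P) ⊇ FOLLOW(S') = {a, y}. Thus FOLLOW(P) = {a, d, y}.

{a, d, y}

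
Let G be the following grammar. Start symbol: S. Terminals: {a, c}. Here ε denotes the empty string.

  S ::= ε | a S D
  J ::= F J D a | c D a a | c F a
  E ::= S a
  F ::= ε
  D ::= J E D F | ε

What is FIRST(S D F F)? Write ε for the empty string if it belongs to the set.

{ε, a, c}

FIRST(S): from S::=ε we get {ε}; from S::=a S D we get {a}. So FIRST(S) = {ε, a}.
FIRST(F): from F::=ε we get {ε}. So FIRST(F) = {ε}.
FIRST(J): from J::=F J D a we get {c}; from J::=c D a a we get {c}; from J::=c F a we get {c}. So FIRST(J) = {c}.
FIRST(E): from E::=S a we get {a}. So FIRST(E) = {a}.
FIRST(D): from D::=J E D F we get {c}; from D::=ε we get {ε}. So FIRST(D) = {ε, c}.
FIRST(S D F F): take FIRST of each symbol in turn, carrying on past any symbol whose FIRST contains ε; result {ε, a, c}.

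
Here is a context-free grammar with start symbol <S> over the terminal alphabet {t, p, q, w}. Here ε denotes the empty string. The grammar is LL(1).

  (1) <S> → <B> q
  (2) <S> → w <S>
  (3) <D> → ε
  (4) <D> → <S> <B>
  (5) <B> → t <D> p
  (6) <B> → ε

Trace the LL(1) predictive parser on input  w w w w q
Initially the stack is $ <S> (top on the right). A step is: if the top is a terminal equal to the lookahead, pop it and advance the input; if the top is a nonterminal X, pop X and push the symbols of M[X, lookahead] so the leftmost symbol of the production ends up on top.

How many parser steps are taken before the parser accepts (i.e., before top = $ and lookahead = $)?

      Stack    Input        Action
   1  $ <S>    w w w w q $  expand <S> → w <S>
   2  $ <S> w  w w w w q $  match w
   3  $ <S>    w w w q $    expand <S> → w <S>
   4  $ <S> w  w w w q $    match w
   5  $ <S>    w w q $      expand <S> → w <S>
   6  $ <S> w  w w q $      match w
   7  $ <S>    w q $        expand <S> → w <S>
   8  $ <S> w  w q $        match w
   9  $ <S>    q $          expand <S> → <B> q
  10  $ q <B>  q $          expand <B> → ε
  11  $ q      q $          match q
Accept reached after 11 steps.

11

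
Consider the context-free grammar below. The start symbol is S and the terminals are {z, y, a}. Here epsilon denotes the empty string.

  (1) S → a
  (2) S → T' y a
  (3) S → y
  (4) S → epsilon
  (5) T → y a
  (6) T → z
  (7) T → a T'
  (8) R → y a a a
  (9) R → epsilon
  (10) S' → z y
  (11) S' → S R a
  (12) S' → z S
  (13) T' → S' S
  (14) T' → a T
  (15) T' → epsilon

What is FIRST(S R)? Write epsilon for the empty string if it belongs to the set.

{epsilon, a, y, z}

FIRST(T) = {a, y, z}
FIRST(R) = {epsilon, y}
FIRST(S) = {epsilon, a, y, z}  (via T' y a)
FIRST(S') = {a, y, z}  (via S R a)
FIRST(T') = {epsilon, a, y, z}  (via S' S)
FIRST(S R): take FIRST of each symbol in turn, carrying on past any symbol whose FIRST contains epsilon; result {epsilon, a, y, z}.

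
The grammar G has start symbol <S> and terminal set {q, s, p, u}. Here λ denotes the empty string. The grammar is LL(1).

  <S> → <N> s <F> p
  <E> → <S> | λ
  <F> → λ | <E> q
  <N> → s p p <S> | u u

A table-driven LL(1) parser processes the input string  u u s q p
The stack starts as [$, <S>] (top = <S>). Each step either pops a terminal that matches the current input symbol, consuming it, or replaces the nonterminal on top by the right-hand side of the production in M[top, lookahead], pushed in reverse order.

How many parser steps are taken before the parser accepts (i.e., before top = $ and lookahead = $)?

     Stack          Input        Action
  1  $ <S>          u u s q p $  expand <S> → <N> s <F> p
  2  $ p <F> s <N>  u u s q p $  expand <N> → u u
  3  $ p <F> s u u  u u s q p $  match u
  4  $ p <F> s u    u s q p $    match u
  5  $ p <F> s      s q p $      match s
  6  $ p <F>        q p $        expand <F> → <E> q
  7  $ p q <E>      q p $        expand <E> → λ
  8  $ p q          q p $        match q
  9  $ p            p $          match p
Accept reached after 9 steps.

9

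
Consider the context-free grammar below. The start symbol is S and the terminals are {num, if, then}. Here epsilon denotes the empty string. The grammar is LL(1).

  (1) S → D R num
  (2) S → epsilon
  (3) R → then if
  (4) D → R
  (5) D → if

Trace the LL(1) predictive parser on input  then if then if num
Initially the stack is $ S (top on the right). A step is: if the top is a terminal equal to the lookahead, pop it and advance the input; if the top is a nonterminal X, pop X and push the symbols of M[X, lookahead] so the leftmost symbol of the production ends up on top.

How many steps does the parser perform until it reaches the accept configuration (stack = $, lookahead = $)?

     Stack            Input                  Action
  1  $ S              then if then if num $  expand S → D R num
  2  $ num R D        then if then if num $  expand D → R
  3  $ num R R        then if then if num $  expand R → then if
  4  $ num R if then  then if then if num $  match then
  5  $ num R if       if then if num $       match if
  6  $ num R          then if num $          expand R → then if
  7  $ num if then    then if num $          match then
  8  $ num if         if num $               match if
  9  $ num            num $                  match num
Accept reached after 9 steps.

9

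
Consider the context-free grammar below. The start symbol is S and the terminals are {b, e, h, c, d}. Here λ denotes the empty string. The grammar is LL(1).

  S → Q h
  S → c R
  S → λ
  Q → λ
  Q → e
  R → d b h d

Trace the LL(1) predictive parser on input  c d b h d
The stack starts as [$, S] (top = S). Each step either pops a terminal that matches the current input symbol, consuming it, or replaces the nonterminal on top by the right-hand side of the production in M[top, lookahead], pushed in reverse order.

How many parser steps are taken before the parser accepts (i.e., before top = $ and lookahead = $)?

     Stack      Input        Action
  1  $ S        c d b h d $  expand S → c R
  2  $ R c      c d b h d $  match c
  3  $ R        d b h d $    expand R → d b h d
  4  $ d h b d  d b h d $    match d
  5  $ d h b    b h d $      match b
  6  $ d h      h d $        match h
  7  $ d        d $          match d
Accept reached after 7 steps.

7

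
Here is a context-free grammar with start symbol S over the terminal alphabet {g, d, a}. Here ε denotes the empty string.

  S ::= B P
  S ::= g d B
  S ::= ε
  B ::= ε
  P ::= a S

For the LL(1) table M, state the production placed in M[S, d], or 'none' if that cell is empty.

none

FIRST(B) = {ε}
FIRST(P) = {a}
FIRST(S) = {ε, a, g}  (via B P)
FOLLOW(S) includes $ since S is the start symbol.
FOLLOW(S): in P::=a S, the suffix after S is empty, so FOLLOW(S) ⊇ FOLLOW(P) = {$}. Thus FOLLOW(S) = {$}.
FOLLOW(P): in S::=B P, the suffix after P is empty, so FOLLOW(P) ⊇ FOLLOW(S) = {$}. Thus FOLLOW(P) = {$}.
For S ::= B P: FIRST(B P) = {a}, so it goes in M[S, t] for t ∈ {a}.
For S ::= g d B: FIRST(g d B) = {g}, so it goes in M[S, t] for t ∈ {g}.
For S ::= ε: FIRST(ε) = {ε}, so it goes in M[S, t] for t ∈ {}; since ε ∈ FIRST, also for every t ∈ FOLLOW(S) = {$}.
None of these place a production in M[S, d].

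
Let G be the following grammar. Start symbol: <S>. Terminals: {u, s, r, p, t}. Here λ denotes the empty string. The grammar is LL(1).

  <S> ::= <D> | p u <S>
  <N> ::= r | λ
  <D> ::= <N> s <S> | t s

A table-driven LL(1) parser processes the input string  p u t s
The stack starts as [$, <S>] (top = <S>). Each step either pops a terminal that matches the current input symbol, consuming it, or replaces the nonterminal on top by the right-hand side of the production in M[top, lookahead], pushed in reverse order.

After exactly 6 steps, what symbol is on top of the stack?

s

step 1: stack=$ <S>  input=p u t s $  — expand <S> ::= p u <S>
step 2: stack=$ <S> u p  input=p u t s $  — match p
step 3: stack=$ <S> u  input=u t s $  — match u
step 4: stack=$ <S>  input=t s $  — expand <S> ::= <D>
step 5: stack=$ <D>  input=t s $  — expand <D> ::= t s
step 6: stack=$ s t  input=t s $  — match t
Stack after step 6: $ s (top = s).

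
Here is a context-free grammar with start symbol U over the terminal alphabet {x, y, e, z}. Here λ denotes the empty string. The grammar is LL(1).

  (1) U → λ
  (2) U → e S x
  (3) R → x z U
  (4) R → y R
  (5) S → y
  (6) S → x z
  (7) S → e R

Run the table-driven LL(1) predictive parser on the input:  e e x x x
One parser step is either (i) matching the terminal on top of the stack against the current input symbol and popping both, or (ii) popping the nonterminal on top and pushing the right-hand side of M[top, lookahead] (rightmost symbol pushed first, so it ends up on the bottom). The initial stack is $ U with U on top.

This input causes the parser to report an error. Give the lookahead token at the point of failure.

x

step 1: stack=$ U  input=e e x x x $  — expand U → e S x
step 2: stack=$ x S e  input=e e x x x $  — match e
step 3: stack=$ x S  input=e x x x $  — expand S → e R
step 4: stack=$ x R e  input=e x x x $  — match e
step 5: stack=$ x R  input=x x x $  — expand R → x z U
step 6: stack=$ x U z x  input=x x x $  — match x
step 7: stack=$ x U z  input=x x $  — error: top is terminal z but lookahead is x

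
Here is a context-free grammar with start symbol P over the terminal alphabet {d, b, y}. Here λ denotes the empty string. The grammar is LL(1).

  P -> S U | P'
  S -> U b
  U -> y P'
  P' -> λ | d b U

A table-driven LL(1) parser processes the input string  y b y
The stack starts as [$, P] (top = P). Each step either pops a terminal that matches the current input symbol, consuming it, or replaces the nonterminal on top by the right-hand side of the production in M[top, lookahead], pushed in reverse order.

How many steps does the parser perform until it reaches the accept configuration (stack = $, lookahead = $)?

9

step 1: stack=$ P  input=y b y $  — expand P -> S U
step 2: stack=$ U S  input=y b y $  — expand S -> U b
step 3: stack=$ U b U  input=y b y $  — expand U -> y P'
step 4: stack=$ U b P' y  input=y b y $  — match y
step 5: stack=$ U b P'  input=b y $  — expand P' -> λ
step 6: stack=$ U b  input=b y $  — match b
step 7: stack=$ U  input=y $  — expand U -> y P'
step 8: stack=$ P' y  input=y $  — match y
step 9: stack=$ P'  input=$  — expand P' -> λ
Accept reached after 9 steps.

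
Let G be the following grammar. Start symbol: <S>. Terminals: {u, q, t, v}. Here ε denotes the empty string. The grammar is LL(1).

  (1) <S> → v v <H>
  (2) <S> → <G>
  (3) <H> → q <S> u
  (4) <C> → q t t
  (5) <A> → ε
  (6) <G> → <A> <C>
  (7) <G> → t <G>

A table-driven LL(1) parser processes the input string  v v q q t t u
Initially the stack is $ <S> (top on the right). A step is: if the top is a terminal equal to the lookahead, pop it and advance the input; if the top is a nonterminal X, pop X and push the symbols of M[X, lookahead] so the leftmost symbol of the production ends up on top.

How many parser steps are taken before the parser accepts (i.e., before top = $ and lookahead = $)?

step 1: stack=$ <S>  input=v v q q t t u $  — expand <S> → v v <H>
step 2: stack=$ <H> v v  input=v v q q t t u $  — match v
step 3: stack=$ <H> v  input=v q q t t u $  — match v
step 4: stack=$ <H>  input=q q t t u $  — expand <H> → q <S> u
step 5: stack=$ u <S> q  input=q q t t u $  — match q
step 6: stack=$ u <S>  input=q t t u $  — expand <S> → <G>
step 7: stack=$ u <G>  input=q t t u $  — expand <G> → <A> <C>
step 8: stack=$ u <C> <A>  input=q t t u $  — expand <A> → ε
step 9: stack=$ u <C>  input=q t t u $  — expand <C> → q t t
step 10: stack=$ u t t q  input=q t t u $  — match q
step 11: stack=$ u t t  input=t t u $  — match t
step 12: stack=$ u t  input=t u $  — match t
step 13: stack=$ u  input=u $  — match u
Accept reached after 13 steps.

13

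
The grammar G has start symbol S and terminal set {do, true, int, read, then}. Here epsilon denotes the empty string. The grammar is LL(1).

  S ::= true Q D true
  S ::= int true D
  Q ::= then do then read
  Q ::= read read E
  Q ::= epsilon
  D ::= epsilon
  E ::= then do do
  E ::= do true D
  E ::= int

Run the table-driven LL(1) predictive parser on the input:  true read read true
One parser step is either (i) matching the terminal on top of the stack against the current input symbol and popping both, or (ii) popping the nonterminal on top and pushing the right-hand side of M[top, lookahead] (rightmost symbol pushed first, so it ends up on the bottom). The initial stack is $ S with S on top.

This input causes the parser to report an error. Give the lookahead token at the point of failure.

step 1: stack=$ S  input=true read read true $  — expand S ::= true Q D true
step 2: stack=$ true D Q true  input=true read read true $  — match true
step 3: stack=$ true D Q  input=read read true $  — expand Q ::= read read E
step 4: stack=$ true D E read read  input=read read true $  — match read
step 5: stack=$ true D E read  input=read true $  — match read
step 6: stack=$ true D E  input=true $  — error: M[E, true] is empty

true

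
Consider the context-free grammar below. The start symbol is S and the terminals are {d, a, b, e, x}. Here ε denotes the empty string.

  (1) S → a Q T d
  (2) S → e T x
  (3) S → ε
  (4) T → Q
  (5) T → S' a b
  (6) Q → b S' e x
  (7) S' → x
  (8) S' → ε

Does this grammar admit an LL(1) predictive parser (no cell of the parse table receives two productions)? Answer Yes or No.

FIRST(S) = {ε, a, e}
FIRST(T) = {a, b, x}
FIRST(Q) = {b}
FIRST(S') = {ε, x}
FOLLOW(S) = {$}
FOLLOW(T) = {d, x}
FOLLOW(Q) = {a, b, d, x}
FOLLOW(S') = {a, e}
Each cell of M receives at most one production.

Yes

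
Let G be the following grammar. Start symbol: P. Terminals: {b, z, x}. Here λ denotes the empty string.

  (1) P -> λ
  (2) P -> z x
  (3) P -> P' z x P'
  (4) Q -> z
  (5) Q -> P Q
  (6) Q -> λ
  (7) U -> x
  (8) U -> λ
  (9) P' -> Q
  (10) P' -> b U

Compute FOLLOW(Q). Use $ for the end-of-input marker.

{$, b, z}

FIRST(U) = {λ, x}
FIRST(P) = {λ, b, z}  (via P' z x P')
FIRST(Q) = {λ, b, z}  (via P Q)
FIRST(P') = {λ, b, z}  (via Q)
FOLLOW(P) includes $ since P is the start symbol.
FOLLOW(P): in Q->P Q, P is followed by Q with FIRST {λ, b, z}; in Q->P Q, the suffix after P is nullable, so FOLLOW(P) ⊇ FOLLOW(Q) = {$, b, z}. Thus FOLLOW(P) = {$, b, z}.
FOLLOW(P'): in P->P' z x P' (occurrence 1), P' is followed by z x P' with FIRST {z}; in P->P' z x P' (occurrence 2), the suffix after P' is empty, so FOLLOW(P') ⊇ FOLLOW(P) = {$, b, z}. Thus FOLLOW(P') = {$, b, z}.
FOLLOW(Q): in Q->P Q, the suffix after Q is empty (adds nothing new); in P'->Q, the suffix after Q is empty, so FOLLOW(Q) ⊇ FOLLOW(P') = {$, b, z}. Thus FOLLOW(Q) = {$, b, z}.
FOLLOW(U): in P'->b U, the suffix after U is empty, so FOLLOW(U) ⊇ FOLLOW(P') = {$, b, z}. Thus FOLLOW(U) = {$, b, z}.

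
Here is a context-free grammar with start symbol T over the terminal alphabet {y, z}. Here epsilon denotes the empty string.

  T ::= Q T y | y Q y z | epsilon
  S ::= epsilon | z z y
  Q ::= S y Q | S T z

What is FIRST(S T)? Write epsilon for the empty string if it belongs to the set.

FIRST(S): from S::=epsilon we get {epsilon}; from S::=z z y we get {z}. So FIRST(S) = {epsilon, z}.
FIRST(T): from T::=Q T y we get {y, z}; from T::=y Q y z we get {y}; from T::=epsilon we get {epsilon}. So FIRST(T) = {epsilon, y, z}.
FIRST(Q): from Q::=S y Q we get {y, z}; from Q::=S T z we get {y, z}. So FIRST(Q) = {y, z}.
FIRST(S T): take FIRST of each symbol in turn, carrying on past any symbol whose FIRST contains epsilon; result {epsilon, y, z}.

{epsilon, y, z}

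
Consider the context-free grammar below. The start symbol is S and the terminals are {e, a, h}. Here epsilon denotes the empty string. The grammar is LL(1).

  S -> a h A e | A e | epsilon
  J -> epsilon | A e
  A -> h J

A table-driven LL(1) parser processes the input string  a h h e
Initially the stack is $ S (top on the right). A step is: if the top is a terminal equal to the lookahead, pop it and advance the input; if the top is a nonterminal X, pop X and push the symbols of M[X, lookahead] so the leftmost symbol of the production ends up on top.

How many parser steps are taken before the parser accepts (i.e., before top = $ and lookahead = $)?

step 1: stack=$ S  input=a h h e $  — expand S -> a h A e
step 2: stack=$ e A h a  input=a h h e $  — match a
step 3: stack=$ e A h  input=h h e $  — match h
step 4: stack=$ e A  input=h e $  — expand A -> h J
step 5: stack=$ e J h  input=h e $  — match h
step 6: stack=$ e J  input=e $  — expand J -> epsilon
step 7: stack=$ e  input=e $  — match e
Accept reached after 7 steps.

7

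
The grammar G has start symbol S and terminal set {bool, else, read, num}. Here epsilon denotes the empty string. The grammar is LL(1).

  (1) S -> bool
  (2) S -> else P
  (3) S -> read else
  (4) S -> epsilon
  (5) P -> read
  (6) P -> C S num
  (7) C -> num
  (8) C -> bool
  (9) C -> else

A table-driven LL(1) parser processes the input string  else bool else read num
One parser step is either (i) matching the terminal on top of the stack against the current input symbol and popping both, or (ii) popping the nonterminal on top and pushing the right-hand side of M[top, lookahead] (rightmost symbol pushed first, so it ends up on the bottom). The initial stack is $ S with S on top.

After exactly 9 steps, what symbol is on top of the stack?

num

step 1: stack=$ S  input=else bool else read num $  — expand S -> else P
step 2: stack=$ P else  input=else bool else read num $  — match else
step 3: stack=$ P  input=bool else read num $  — expand P -> C S num
step 4: stack=$ num S C  input=bool else read num $  — expand C -> bool
step 5: stack=$ num S bool  input=bool else read num $  — match bool
step 6: stack=$ num S  input=else read num $  — expand S -> else P
step 7: stack=$ num P else  input=else read num $  — match else
step 8: stack=$ num P  input=read num $  — expand P -> read
step 9: stack=$ num read  input=read num $  — match read
Stack after step 9: $ num (top = num).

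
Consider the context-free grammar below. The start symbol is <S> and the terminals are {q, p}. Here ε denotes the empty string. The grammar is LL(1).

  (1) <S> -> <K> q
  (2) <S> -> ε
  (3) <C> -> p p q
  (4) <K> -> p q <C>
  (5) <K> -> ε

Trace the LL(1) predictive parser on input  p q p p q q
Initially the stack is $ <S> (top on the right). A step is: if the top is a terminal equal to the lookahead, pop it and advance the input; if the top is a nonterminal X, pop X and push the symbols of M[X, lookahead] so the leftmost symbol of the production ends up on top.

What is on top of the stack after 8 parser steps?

q

     Stack        Input          Action
  1  $ <S>        p q p p q q $  expand <S> -> <K> q
  2  $ q <K>      p q p p q q $  expand <K> -> p q <C>
  3  $ q <C> q p  p q p p q q $  match p
  4  $ q <C> q    q p p q q $    match q
  5  $ q <C>      p p q q $      expand <C> -> p p q
  6  $ q q p p    p p q q $      match p
  7  $ q q p      p q q $        match p
  8  $ q q        q q $          match q
Stack after step 8: $ q (top = q).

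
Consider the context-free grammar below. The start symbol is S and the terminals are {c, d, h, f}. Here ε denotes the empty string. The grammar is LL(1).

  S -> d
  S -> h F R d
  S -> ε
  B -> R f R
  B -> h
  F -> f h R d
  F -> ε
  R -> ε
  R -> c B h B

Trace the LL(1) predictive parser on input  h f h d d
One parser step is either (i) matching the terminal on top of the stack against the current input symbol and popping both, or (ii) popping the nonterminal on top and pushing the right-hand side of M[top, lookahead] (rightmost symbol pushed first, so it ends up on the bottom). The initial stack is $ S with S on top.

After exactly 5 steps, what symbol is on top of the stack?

R

step 1: stack=$ S  input=h f h d d $  — expand S -> h F R d
step 2: stack=$ d R F h  input=h f h d d $  — match h
step 3: stack=$ d R F  input=f h d d $  — expand F -> f h R d
step 4: stack=$ d R d R h f  input=f h d d $  — match f
step 5: stack=$ d R d R h  input=h d d $  — match h
Stack after step 5: $ d R d R (top = R).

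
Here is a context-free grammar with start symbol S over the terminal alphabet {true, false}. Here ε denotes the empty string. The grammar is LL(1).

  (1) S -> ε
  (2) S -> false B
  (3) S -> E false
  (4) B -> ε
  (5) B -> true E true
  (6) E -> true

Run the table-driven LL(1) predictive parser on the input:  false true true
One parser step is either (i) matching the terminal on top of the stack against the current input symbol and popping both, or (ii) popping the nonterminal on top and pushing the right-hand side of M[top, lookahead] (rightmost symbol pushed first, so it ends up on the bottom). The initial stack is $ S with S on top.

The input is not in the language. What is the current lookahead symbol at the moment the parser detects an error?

step 1: stack=$ S  input=false true true $  — expand S -> false B
step 2: stack=$ B false  input=false true true $  — match false
step 3: stack=$ B  input=true true $  — expand B -> true E true
step 4: stack=$ true E true  input=true true $  — match true
step 5: stack=$ true E  input=true $  — expand E -> true
step 6: stack=$ true true  input=true $  — match true
step 7: stack=$ true  input=$  — error: top is terminal true but lookahead is $

$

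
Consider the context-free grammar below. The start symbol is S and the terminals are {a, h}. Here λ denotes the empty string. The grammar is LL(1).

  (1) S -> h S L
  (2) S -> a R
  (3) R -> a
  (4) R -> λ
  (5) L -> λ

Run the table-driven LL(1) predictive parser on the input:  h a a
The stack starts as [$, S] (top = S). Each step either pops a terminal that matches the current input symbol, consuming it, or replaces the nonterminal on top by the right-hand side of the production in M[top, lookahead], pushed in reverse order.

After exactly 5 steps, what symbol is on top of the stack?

     Stack    Input    Action
  1  $ S      h a a $  expand S -> h S L
  2  $ L S h  h a a $  match h
  3  $ L S    a a $    expand S -> a R
  4  $ L R a  a a $    match a
  5  $ L R    a $      expand R -> a
Stack after step 5: $ L a (top = a).

a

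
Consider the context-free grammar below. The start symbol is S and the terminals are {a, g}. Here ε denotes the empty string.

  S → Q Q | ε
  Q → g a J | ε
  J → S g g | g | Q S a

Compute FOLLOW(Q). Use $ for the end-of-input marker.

{$, a, g}

FIRST(Q) = {ε, g}
FIRST(S) = {ε, g}  (via Q Q)
FIRST(J) = {a, g}  (via S g g, Q S a)
FOLLOW(S) includes $ since S is the start symbol.
FOLLOW(S): in J→S g g, S is followed by g g with FIRST {g}; in J→Q S a, S is followed by a with FIRST {a}. Thus FOLLOW(S) = {$, a, g}.
FOLLOW(Q): in S→Q Q (occurrence 1), Q is followed by Q with FIRST {ε, g}; in S→Q Q (occurrence 1), the suffix after Q is nullable, so FOLLOW(Q) ⊇ FOLLOW(S) = {$, a, g}; in S→Q Q (occurrence 2), the suffix after Q is empty, so FOLLOW(Q) ⊇ FOLLOW(S) = {$, a, g}; in J→Q S a, Q is followed by S a with FIRST {a, g}. Thus FOLLOW(Q) = {$, a, g}.
FOLLOW(J): in Q→g a J, the suffix after J is empty, so FOLLOW(J) ⊇ FOLLOW(Q) = {$, a, g}. Thus FOLLOW(J) = {$, a, g}.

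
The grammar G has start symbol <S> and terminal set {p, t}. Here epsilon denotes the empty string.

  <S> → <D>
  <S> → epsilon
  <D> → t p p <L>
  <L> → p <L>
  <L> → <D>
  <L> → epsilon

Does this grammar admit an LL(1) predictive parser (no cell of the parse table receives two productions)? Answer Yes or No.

FIRST(<S>) = {epsilon, t}
FIRST(<D>) = {t}
FIRST(<L>) = {epsilon, p, t}
FOLLOW(<S>) = {$}
FOLLOW(<D>) = {$}
FOLLOW(<L>) = {$}
Each cell of M receives at most one production.

Yes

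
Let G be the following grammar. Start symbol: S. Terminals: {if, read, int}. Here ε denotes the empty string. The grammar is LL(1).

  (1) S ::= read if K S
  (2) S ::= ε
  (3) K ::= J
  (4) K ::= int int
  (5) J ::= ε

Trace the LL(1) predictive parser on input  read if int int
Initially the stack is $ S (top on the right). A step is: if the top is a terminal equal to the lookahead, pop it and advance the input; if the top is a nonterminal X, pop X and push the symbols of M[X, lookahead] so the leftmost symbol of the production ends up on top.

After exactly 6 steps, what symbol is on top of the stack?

step 1: stack=$ S  input=read if int int $  — expand S ::= read if K S
step 2: stack=$ S K if read  input=read if int int $  — match read
step 3: stack=$ S K if  input=if int int $  — match if
step 4: stack=$ S K  input=int int $  — expand K ::= int int
step 5: stack=$ S int int  input=int int $  — match int
step 6: stack=$ S int  input=int $  — match int
Stack after step 6: $ S (top = S).

S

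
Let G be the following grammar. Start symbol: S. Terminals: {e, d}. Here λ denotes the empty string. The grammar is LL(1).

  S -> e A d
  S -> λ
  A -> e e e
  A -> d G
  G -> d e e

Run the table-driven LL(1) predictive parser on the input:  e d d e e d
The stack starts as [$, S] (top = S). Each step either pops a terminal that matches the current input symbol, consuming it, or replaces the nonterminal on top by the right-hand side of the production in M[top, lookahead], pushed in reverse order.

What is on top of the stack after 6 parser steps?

step 1: stack=$ S  input=e d d e e d $  — expand S -> e A d
step 2: stack=$ d A e  input=e d d e e d $  — match e
step 3: stack=$ d A  input=d d e e d $  — expand A -> d G
step 4: stack=$ d G d  input=d d e e d $  — match d
step 5: stack=$ d G  input=d e e d $  — expand G -> d e e
step 6: stack=$ d e e d  input=d e e d $  — match d
Stack after step 6: $ d e e (top = e).

e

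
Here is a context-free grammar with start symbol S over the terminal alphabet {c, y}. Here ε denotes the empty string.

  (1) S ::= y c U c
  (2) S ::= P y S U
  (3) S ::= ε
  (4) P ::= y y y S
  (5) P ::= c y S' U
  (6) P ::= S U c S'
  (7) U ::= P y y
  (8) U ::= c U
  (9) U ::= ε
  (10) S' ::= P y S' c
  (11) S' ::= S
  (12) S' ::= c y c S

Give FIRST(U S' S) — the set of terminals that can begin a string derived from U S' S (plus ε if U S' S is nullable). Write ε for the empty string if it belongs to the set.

FIRST(S): from S::=y c U c we get {y}; from S::=P y S U we get {c, y}; from S::=ε we get {ε}. So FIRST(S) = {ε, c, y}.
FIRST(P): from P::=y y y S we get {y}; from P::=c y S' U we get {c}; from P::=S U c S' we get {c, y}. So FIRST(P) = {c, y}.
FIRST(U): from U::=P y y we get {c, y}; from U::=c U we get {c}; from U::=ε we get {ε}. So FIRST(U) = {ε, c, y}.
FIRST(S'): from S'::=P y S' c we get {c, y}; from S'::=S we get {ε, c, y}; from S'::=c y c S we get {c}. So FIRST(S') = {ε, c, y}.
FIRST(U S' S): take FIRST of each symbol in turn, carrying on past any symbol whose FIRST contains ε; result {ε, c, y}.

{ε, c, y}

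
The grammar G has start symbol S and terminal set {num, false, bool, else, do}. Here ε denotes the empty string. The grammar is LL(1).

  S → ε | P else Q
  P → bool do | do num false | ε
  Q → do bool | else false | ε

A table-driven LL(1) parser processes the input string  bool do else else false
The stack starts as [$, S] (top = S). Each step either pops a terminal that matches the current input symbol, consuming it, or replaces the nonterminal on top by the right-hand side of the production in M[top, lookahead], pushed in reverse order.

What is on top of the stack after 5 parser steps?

Q

     Stack             Input                      Action
  1  $ S               bool do else else false $  expand S → P else Q
  2  $ Q else P        bool do else else false $  expand P → bool do
  3  $ Q else do bool  bool do else else false $  match bool
  4  $ Q else do       do else else false $       match do
  5  $ Q else          else else false $          match else
Stack after step 5: $ Q (top = Q).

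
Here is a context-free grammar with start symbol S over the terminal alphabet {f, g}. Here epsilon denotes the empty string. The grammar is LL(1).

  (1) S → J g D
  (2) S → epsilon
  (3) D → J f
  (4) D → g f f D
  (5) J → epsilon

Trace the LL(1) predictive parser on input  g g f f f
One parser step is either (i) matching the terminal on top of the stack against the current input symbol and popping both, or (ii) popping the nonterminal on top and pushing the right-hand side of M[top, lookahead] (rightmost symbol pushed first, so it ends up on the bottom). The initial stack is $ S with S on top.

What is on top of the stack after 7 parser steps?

D

     Stack      Input        Action
  1  $ S        g g f f f $  expand S → J g D
  2  $ D g J    g g f f f $  expand J → epsilon
  3  $ D g      g g f f f $  match g
  4  $ D        g f f f $    expand D → g f f D
  5  $ D f f g  g f f f $    match g
  6  $ D f f    f f f $      match f
  7  $ D f      f f $        match f
Stack after step 7: $ D (top = D).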